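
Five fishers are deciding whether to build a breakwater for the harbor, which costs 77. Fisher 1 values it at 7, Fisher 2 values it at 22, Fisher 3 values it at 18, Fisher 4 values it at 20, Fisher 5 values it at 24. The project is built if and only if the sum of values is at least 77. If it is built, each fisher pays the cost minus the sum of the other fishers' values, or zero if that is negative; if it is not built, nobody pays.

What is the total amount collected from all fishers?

Total value 91 ≥ cost 77, so it is built.
Fisher 1: others sum to 84; max(0, 77 - 84) = 0.
Fisher 2: others sum to 69; max(0, 77 - 69) = 8.
Fisher 3: others sum to 73; max(0, 77 - 73) = 4.
Fisher 4: others sum to 71; max(0, 77 - 71) = 6.
Fisher 5: others sum to 67; max(0, 77 - 67) = 10.
Total collected = 0 + 8 + 4 + 6 + 10 = 28.

28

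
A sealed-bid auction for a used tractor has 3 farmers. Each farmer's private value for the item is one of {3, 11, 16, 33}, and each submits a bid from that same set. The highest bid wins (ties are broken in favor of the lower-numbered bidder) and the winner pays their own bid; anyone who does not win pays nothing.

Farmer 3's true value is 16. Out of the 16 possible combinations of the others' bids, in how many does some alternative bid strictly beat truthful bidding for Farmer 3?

1

Others bid (3, 3): truth gives 0; bid 11 gives 5 > 0. Violating.
Others bid (3, 11): truth gives 0; no alternative beats it.
Others bid (3, 16): truth gives 0; no alternative beats it.
(Checking all 16 profiles: 1 has a profitable deviation, 15 do not.)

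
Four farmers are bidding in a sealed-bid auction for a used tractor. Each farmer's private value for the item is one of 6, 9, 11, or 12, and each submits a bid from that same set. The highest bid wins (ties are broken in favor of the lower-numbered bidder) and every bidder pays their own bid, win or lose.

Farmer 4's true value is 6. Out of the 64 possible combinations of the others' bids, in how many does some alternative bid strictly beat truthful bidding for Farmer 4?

8

Others bid (6, 6, 6): truth gives -6; bid 9 gives -3 > -6. Violating.
Others bid (6, 6, 9): truth gives -6; bid 11 gives -5 > -6. Violating.
Others bid (6, 9, 6): truth gives -6; bid 11 gives -5 > -6. Violating.
Others bid (6, 9, 9): truth gives -6; bid 11 gives -5 > -6. Violating.
Others bid (6, 6, 11): truth gives -6; no alternative beats it.
Others bid (6, 6, 12): truth gives -6; no alternative beats it.
(Checking all 64 profiles: 8 have a profitable deviation, 56 do not.)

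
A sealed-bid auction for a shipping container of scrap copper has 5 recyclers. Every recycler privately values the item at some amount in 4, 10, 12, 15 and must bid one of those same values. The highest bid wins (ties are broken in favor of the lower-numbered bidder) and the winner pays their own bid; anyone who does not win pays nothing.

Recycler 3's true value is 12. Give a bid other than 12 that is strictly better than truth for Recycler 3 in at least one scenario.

10

Suppose Recycler 1 bids 4, Recycler 2 bids 4, Recycler 4 bids 4 and Recycler 5 bids 4.
Bid 12: wins, pays 12, utility 12 - 12 = 0.
Bid 10: wins, pays 10, utility 12 - 10 = 2.
So bidding 10 beats truth here (2 > 0).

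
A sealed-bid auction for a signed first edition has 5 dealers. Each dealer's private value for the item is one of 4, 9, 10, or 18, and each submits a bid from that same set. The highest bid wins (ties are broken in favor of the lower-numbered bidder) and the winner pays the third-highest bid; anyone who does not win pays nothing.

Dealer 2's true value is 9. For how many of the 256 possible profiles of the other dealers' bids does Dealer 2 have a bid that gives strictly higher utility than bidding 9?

8

Others bid (4, 4, 4, 10): truth gives 0; bid 10 gives 5 > 0. Violating.
Others bid (4, 4, 4, 18): truth gives 0; bid 18 gives 5 > 0. Violating.
Others bid (4, 4, 10, 4): truth gives 0; bid 10 gives 5 > 0. Violating.
Others bid (4, 4, 18, 4): truth gives 0; bid 18 gives 5 > 0. Violating.
Others bid (4, 4, 4, 4): truth gives 5; no alternative beats it.
Others bid (4, 4, 4, 9): truth gives 5; no alternative beats it.
(Checking all 256 profiles: 8 have a profitable deviation, 248 do not.)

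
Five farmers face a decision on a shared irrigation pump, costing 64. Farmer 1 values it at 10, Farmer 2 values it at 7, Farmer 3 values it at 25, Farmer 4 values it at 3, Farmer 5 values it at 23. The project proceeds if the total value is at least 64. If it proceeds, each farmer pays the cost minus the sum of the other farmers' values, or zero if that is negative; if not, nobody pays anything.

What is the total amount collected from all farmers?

49

Total value 68 ≥ cost 64, so it is built.
Farmer 1: others sum to 58; max(0, 64 - 58) = 6.
Farmer 2: others sum to 61; max(0, 64 - 61) = 3.
Farmer 3: others sum to 43; max(0, 64 - 43) = 21.
Farmer 4: others sum to 65; max(0, 64 - 65) = 0.
Farmer 5: others sum to 45; max(0, 64 - 45) = 19.
Total collected = 6 + 3 + 21 + 0 + 19 = 49.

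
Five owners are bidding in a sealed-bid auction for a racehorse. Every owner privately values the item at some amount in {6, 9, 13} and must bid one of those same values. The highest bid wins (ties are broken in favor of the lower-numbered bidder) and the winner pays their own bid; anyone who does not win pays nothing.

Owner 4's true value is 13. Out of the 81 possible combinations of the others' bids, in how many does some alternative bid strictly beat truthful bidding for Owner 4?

2

Others bid (6, 6, 6, 6): truth gives 0; bid 9 gives 4 > 0. Violating.
Others bid (6, 6, 6, 9): truth gives 0; bid 9 gives 4 > 0. Violating.
Others bid (6, 6, 6, 13): truth gives 0; no alternative beats it.
Others bid (6, 6, 9, 6): truth gives 0; no alternative beats it.
(Checking all 81 profiles: 2 have a profitable deviation, 79 do not.)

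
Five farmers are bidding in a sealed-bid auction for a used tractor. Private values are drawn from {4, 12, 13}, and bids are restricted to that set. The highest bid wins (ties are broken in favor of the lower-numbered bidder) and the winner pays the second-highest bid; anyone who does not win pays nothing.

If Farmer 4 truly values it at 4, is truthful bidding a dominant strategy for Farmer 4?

Check each profile of the others' bids and compare truth against every alternative bid.
Others bid (4, 4, 4, 12): truth gives 0, best alternative gives -8.
Others bid (4, 4, 4, 4): truth gives 0, best alternative gives 0.
Others bid (4, 4, 4, 13): truth gives 0, best alternative gives 0.
Others bid (4, 4, 12, 4): truth gives 0, best alternative gives 0.
Others bid (4, 4, 12, 12): truth gives 0, best alternative gives 0.
Others bid (4, 4, 12, 13): truth gives 0, best alternative gives 0.
(Remaining 75 profiles checked similarly; truth is weakly best in each.)
In every case the truthful bid is at least as good as any alternative, so it is a dominant strategy.

Yes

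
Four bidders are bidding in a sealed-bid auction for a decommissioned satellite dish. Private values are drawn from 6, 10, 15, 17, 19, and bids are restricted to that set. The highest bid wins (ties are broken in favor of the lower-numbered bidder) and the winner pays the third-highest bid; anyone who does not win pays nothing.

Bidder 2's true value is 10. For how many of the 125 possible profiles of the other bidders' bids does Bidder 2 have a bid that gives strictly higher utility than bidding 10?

Others bid (6, 6, 15): truth gives 0; bid 15 gives 4 > 0. Violating.
Others bid (6, 6, 17): truth gives 0; bid 17 gives 4 > 0. Violating.
Others bid (6, 6, 19): truth gives 0; bid 19 gives 4 > 0. Violating.
Others bid (6, 15, 6): truth gives 0; bid 15 gives 4 > 0. Violating.
Others bid (6, 6, 6): truth gives 4; no alternative beats it.
Others bid (6, 6, 10): truth gives 4; no alternative beats it.
(Checking all 125 profiles: 9 have a profitable deviation, 116 do not.)

9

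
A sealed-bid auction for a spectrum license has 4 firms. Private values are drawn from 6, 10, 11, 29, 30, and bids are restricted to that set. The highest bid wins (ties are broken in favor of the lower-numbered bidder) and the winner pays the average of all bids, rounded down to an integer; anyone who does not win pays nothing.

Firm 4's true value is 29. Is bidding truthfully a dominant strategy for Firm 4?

No

Consider the case where Firm 1 bids 6, Firm 2 bids 6 and Firm 3 bids 6.
Truthful bid 29: wins, pays 11, utility 29 - 11 = 18.
Bid 10 instead: wins, pays 7, utility 29 - 7 = 22.
Since 22 > 18, bidding 10 is strictly better here, so truthful bidding is not dominant.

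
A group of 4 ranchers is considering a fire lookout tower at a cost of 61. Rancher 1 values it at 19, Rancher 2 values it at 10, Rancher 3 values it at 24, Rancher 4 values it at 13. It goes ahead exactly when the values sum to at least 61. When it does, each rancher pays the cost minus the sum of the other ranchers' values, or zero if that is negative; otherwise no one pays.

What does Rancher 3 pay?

Total value 66 ≥ cost 61, so the project is built.
The other ranchers' values sum to 42.
Cost minus that sum is 61 - 42 = 19.

19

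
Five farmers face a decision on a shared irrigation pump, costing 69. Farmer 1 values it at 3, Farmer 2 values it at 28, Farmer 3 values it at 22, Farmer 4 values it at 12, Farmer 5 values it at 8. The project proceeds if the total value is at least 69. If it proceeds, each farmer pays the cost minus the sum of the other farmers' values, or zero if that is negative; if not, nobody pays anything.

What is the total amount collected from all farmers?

Total value 73 ≥ cost 69, so it is built.
Farmer 1: others sum to 70; max(0, 69 - 70) = 0.
Farmer 2: others sum to 45; max(0, 69 - 45) = 24.
Farmer 3: others sum to 51; max(0, 69 - 51) = 18.
Farmer 4: others sum to 61; max(0, 69 - 61) = 8.
Farmer 5: others sum to 65; max(0, 69 - 65) = 4.
Total collected = 0 + 24 + 18 + 8 + 4 = 54.

54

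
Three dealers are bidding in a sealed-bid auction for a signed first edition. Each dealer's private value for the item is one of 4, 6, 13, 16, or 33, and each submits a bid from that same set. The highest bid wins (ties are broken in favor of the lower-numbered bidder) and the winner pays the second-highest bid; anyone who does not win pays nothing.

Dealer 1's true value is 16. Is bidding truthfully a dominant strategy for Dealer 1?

Yes

Check each profile of the others' bids and compare truth against every alternative bid.
Others bid (4, 4): truth gives 12, best alternative gives 12.
Others bid (4, 6): truth gives 10, best alternative gives 10.
Others bid (6, 4): truth gives 10, best alternative gives 10.
Others bid (6, 6): truth gives 10, best alternative gives 10.
Others bid (4, 13): truth gives 3, best alternative gives 3.
Others bid (6, 13): truth gives 3, best alternative gives 3.
(Remaining 19 profiles checked similarly; truth is weakly best in each.)
In every case the truthful bid is at least as good as any alternative, so it is a dominant strategy.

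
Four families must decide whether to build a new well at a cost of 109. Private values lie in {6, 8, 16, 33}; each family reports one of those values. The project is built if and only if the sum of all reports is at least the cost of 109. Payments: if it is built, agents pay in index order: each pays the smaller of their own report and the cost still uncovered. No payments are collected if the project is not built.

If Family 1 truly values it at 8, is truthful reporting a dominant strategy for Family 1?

Yes

Check each profile of the others' reports and compare truth against every alternative report.
Others report (6, 6, 6): truth gives 0, best alternative gives 0.
Others report (6, 6, 8): truth gives 0, best alternative gives 0.
Others report (6, 6, 16): truth gives 0, best alternative gives 0.
Others report (6, 6, 33): truth gives 0, best alternative gives 0.
Others report (6, 8, 6): truth gives 0, best alternative gives 0.
Others report (6, 8, 8): truth gives 0, best alternative gives 0.
(Remaining 58 profiles checked similarly; truth is weakly best in each.)
In every case the truthful report is at least as good as any alternative, so it is a dominant strategy.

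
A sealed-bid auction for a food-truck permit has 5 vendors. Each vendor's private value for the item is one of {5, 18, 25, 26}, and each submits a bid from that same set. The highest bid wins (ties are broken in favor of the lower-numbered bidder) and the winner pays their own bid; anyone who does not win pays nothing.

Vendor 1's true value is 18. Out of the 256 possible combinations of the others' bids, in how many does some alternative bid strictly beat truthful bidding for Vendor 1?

1

Others bid (5, 5, 5, 5): truth gives 0; bid 5 gives 13 > 0. Violating.
Others bid (5, 5, 5, 18): truth gives 0; no alternative beats it.
Others bid (5, 5, 5, 25): truth gives 0; no alternative beats it.
(Checking all 256 profiles: 1 has a profitable deviation, 255 do not.)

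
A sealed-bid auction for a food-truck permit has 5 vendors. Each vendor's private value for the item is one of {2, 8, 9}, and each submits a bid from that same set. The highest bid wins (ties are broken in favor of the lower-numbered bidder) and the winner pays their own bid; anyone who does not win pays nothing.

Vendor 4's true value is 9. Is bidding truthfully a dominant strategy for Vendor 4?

Consider the case where Vendor 1 bids 2, Vendor 2 bids 2, Vendor 3 bids 2 and Vendor 5 bids 2.
Truthful bid 9: wins, pays 9, utility 9 - 9 = 0.
Bid 8 instead: wins, pays 8, utility 9 - 8 = 1.
Since 1 > 0, bidding 8 is strictly better here, so truthful bidding is not dominant.

No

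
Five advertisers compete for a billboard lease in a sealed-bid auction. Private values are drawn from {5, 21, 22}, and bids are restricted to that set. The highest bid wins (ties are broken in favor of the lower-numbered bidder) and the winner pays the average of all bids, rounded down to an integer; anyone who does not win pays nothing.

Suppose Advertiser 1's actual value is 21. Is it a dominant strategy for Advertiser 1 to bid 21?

No

Consider the case where Advertiser 2 bids 5, Advertiser 3 bids 5, Advertiser 4 bids 5 and Advertiser 5 bids 5.
Truthful bid 21: wins, pays 8, utility 21 - 8 = 13.
Bid 5 instead: wins, pays 5, utility 21 - 5 = 16.
Since 16 > 13, bidding 5 is strictly better here, so truthful bidding is not dominant.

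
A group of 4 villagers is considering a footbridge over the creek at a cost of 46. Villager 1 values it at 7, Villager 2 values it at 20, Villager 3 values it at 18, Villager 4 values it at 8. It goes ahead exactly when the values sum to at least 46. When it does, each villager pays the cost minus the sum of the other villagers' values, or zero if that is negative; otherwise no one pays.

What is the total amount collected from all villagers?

25

Total value 53 ≥ cost 46, so it is built.
Villager 1: others sum to 46; max(0, 46 - 46) = 0.
Villager 2: others sum to 33; max(0, 46 - 33) = 13.
Villager 3: others sum to 35; max(0, 46 - 35) = 11.
Villager 4: others sum to 45; max(0, 46 - 45) = 1.
Total collected = 0 + 13 + 11 + 1 = 25.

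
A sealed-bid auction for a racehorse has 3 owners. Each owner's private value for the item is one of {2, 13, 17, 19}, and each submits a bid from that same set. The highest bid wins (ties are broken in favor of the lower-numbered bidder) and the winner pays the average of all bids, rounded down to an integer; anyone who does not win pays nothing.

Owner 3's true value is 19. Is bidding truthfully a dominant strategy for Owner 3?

No

Consider the case where Owner 1 bids 2 and Owner 2 bids 2.
Truthful bid 19: wins, pays 7, utility 19 - 7 = 12.
Bid 13 instead: wins, pays 5, utility 19 - 5 = 14.
Since 14 > 12, bidding 13 is strictly better here, so truthful bidding is not dominant.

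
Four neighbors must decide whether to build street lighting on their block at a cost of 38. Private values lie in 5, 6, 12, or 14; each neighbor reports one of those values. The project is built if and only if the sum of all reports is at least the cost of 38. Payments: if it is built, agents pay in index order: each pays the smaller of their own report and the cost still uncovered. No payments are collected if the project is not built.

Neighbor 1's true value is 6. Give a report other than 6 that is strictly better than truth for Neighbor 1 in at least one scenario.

5

Suppose Neighbor 2 reports 5, Neighbor 3 reports 14 and Neighbor 4 reports 14.
Report 6: project built, pays 6, utility 6 - 6 = 0.
Report 5: project built, pays 5, utility 6 - 5 = 1.
So reporting 5 beats truth here (1 > 0).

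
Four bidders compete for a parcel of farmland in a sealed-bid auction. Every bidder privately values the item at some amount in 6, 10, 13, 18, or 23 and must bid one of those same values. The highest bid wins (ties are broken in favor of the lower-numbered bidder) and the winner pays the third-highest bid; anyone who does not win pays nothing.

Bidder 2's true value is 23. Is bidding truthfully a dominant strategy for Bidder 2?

Check each profile of the others' bids and compare truth against every alternative bid.
Others bid (6, 6, 23): truth gives 17, best alternative gives 0.
Others bid (6, 23, 6): truth gives 17, best alternative gives 0.
Others bid (18, 6, 6): truth gives 17, best alternative gives 0.
Others bid (6, 10, 23): truth gives 13, best alternative gives 0.
Others bid (6, 23, 10): truth gives 13, best alternative gives 0.
Others bid (10, 6, 23): truth gives 13, best alternative gives 0.
(Remaining 119 profiles checked similarly; truth is weakly best in each.)
In every case the truthful bid is at least as good as any alternative, so it is a dominant strategy.

Yes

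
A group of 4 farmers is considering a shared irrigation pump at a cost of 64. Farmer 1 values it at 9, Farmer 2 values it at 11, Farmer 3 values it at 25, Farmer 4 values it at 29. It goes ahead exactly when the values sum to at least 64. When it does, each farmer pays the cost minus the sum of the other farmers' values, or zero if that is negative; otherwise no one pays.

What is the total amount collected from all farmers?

35

Total value 74 ≥ cost 64, so it is built.
Farmer 1: others sum to 65; max(0, 64 - 65) = 0.
Farmer 2: others sum to 63; max(0, 64 - 63) = 1.
Farmer 3: others sum to 49; max(0, 64 - 49) = 15.
Farmer 4: others sum to 45; max(0, 64 - 45) = 19.
Total collected = 0 + 1 + 15 + 19 = 35.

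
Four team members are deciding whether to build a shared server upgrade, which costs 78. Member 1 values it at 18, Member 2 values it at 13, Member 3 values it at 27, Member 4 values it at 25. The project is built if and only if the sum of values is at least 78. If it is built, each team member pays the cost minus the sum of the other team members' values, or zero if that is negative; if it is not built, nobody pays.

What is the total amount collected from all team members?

Total value 83 ≥ cost 78, so it is built.
Member 1: others sum to 65; max(0, 78 - 65) = 13.
Member 2: others sum to 70; max(0, 78 - 70) = 8.
Member 3: others sum to 56; max(0, 78 - 56) = 22.
Member 4: others sum to 58; max(0, 78 - 58) = 20.
Total collected = 13 + 8 + 22 + 20 = 63.

63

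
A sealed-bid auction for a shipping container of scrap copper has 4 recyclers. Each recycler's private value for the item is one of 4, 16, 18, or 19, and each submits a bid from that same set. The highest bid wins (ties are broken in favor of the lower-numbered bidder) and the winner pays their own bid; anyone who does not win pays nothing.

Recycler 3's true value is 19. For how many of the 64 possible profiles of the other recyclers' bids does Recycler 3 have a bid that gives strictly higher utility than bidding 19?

Others bid (4, 4, 4): truth gives 0; bid 16 gives 3 > 0. Violating.
Others bid (4, 4, 16): truth gives 0; bid 16 gives 3 > 0. Violating.
Others bid (4, 4, 18): truth gives 0; bid 18 gives 1 > 0. Violating.
Others bid (4, 16, 4): truth gives 0; bid 18 gives 1 > 0. Violating.
Others bid (4, 4, 19): truth gives 0; no alternative beats it.
Others bid (4, 16, 19): truth gives 0; no alternative beats it.
(Checking all 64 profiles: 12 have a profitable deviation, 52 do not.)

12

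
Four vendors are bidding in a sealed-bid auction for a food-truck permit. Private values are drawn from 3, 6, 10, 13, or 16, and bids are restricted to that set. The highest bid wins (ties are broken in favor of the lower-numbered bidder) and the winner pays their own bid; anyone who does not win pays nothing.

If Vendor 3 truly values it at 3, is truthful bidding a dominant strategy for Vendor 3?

Yes

Check each profile of the others' bids and compare truth against every alternative bid.
Others bid (3, 3, 3): truth gives 0, best alternative gives -3.
Others bid (3, 3, 6): truth gives 0, best alternative gives -3.
Others bid (3, 3, 10): truth gives 0, best alternative gives 0.
Others bid (3, 3, 13): truth gives 0, best alternative gives 0.
Others bid (3, 3, 16): truth gives 0, best alternative gives 0.
Others bid (3, 6, 3): truth gives 0, best alternative gives 0.
(Remaining 119 profiles checked similarly; truth is weakly best in each.)
In every case the truthful bid is at least as good as any alternative, so it is a dominant strategy.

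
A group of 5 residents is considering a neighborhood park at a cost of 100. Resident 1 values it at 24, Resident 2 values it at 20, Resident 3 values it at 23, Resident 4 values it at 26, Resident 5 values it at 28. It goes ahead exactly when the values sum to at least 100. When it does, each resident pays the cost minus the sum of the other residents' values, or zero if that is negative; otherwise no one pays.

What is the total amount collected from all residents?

17

Total value 121 ≥ cost 100, so it is built.
Resident 1: others sum to 97; max(0, 100 - 97) = 3.
Resident 2: others sum to 101; max(0, 100 - 101) = 0.
Resident 3: others sum to 98; max(0, 100 - 98) = 2.
Resident 4: others sum to 95; max(0, 100 - 95) = 5.
Resident 5: others sum to 93; max(0, 100 - 93) = 7.
Total collected = 3 + 0 + 2 + 5 + 7 = 17.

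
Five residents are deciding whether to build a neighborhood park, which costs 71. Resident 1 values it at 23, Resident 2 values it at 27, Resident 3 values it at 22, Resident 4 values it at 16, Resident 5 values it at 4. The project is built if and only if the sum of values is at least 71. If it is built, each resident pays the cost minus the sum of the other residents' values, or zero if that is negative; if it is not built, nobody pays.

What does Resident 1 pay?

2

Total value 92 ≥ cost 71, so the project is built.
The other residents' values sum to 69.
Cost minus that sum is 71 - 69 = 2.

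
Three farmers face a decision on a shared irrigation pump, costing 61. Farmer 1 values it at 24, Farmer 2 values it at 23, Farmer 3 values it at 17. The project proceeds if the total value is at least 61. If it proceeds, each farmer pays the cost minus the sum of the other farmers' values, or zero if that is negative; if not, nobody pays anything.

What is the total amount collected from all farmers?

55

Total value 64 ≥ cost 61, so it is built.
Farmer 1: others sum to 40; max(0, 61 - 40) = 21.
Farmer 2: others sum to 41; max(0, 61 - 41) = 20.
Farmer 3: others sum to 47; max(0, 61 - 47) = 14.
Total collected = 21 + 20 + 14 = 55.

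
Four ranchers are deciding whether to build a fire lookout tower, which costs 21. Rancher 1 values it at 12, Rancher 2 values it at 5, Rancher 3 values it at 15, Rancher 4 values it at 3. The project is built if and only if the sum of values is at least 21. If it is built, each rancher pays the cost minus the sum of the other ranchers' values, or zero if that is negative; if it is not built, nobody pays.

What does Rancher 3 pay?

1

Total value 35 ≥ cost 21, so the project is built.
The other ranchers' values sum to 20.
Cost minus that sum is 21 - 20 = 1.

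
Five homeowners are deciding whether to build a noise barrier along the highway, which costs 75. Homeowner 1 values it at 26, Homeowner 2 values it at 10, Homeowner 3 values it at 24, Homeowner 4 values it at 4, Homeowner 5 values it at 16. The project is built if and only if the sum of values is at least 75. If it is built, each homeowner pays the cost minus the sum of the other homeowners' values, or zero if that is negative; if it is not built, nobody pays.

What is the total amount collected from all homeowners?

56

Total value 80 ≥ cost 75, so it is built.
Homeowner 1: others sum to 54; max(0, 75 - 54) = 21.
Homeowner 2: others sum to 70; max(0, 75 - 70) = 5.
Homeowner 3: others sum to 56; max(0, 75 - 56) = 19.
Homeowner 4: others sum to 76; max(0, 75 - 76) = 0.
Homeowner 5: others sum to 64; max(0, 75 - 64) = 11.
Total collected = 21 + 5 + 19 + 0 + 11 = 56.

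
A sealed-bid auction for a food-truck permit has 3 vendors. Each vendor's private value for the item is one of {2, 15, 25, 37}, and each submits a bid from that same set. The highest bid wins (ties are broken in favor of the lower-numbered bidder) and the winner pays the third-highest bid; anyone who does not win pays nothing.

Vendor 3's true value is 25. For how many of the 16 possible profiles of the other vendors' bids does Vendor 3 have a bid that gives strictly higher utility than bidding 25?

4

Others bid (2, 25): truth gives 0; bid 37 gives 23 > 0. Violating.
Others bid (15, 25): truth gives 0; bid 37 gives 10 > 0. Violating.
Others bid (25, 2): truth gives 0; bid 37 gives 23 > 0. Violating.
Others bid (25, 15): truth gives 0; bid 37 gives 10 > 0. Violating.
Others bid (2, 2): truth gives 23; no alternative beats it.
Others bid (2, 15): truth gives 23; no alternative beats it.
(Checking all 16 profiles: 4 have a profitable deviation, 12 do not.)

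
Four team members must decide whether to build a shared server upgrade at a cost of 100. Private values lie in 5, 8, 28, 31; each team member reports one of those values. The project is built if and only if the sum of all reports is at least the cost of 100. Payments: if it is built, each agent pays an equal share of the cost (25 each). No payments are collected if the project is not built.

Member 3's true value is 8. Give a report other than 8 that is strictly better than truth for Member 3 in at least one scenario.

5

Suppose Member 1 reports 31, Member 2 reports 31 and Member 4 reports 31.
Report 8: project built, pays 25, utility 8 - 25 = -17.
Report 5: project not built, utility 0.
So reporting 5 beats truth here (0 > -17).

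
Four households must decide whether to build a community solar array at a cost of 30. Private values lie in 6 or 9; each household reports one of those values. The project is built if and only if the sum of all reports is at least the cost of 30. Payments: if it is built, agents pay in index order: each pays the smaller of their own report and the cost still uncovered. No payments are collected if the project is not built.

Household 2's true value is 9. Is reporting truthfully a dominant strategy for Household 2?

Consider the case where Household 1 reports 6, Household 3 reports 9 and Household 4 reports 9.
Truthful report 9: project built, pays 9, utility 9 - 9 = 0.
Report 6 instead: project built, pays 6, utility 9 - 6 = 3.
Since 3 > 0, reporting 6 is strictly better here, so truthful reporting is not dominant.

No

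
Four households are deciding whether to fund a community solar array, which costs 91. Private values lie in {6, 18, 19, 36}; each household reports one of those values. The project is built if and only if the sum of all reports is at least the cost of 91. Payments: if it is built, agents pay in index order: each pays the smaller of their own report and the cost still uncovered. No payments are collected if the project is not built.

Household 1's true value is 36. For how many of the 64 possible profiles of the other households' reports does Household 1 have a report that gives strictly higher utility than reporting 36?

Others report (6, 36, 36): truth gives 0; report 18 gives 18 > 0. Violating.
Others report (18, 18, 36): truth gives 0; report 19 gives 17 > 0. Violating.
Others report (18, 19, 36): truth gives 0; report 18 gives 18 > 0. Violating.
Others report (18, 36, 18): truth gives 0; report 19 gives 17 > 0. Violating.
Others report (6, 6, 6): truth gives 0; no alternative beats it.
Others report (6, 6, 18): truth gives 0; no alternative beats it.
(Checking all 64 profiles: 22 have a profitable deviation, 42 do not.)

22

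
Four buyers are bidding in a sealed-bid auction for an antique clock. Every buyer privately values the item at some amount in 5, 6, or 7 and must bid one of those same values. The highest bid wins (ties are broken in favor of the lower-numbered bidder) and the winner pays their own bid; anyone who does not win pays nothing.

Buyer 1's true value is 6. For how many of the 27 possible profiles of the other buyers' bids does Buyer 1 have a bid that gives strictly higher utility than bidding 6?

1

Others bid (5, 5, 5): truth gives 0; bid 5 gives 1 > 0. Violating.
Others bid (5, 5, 6): truth gives 0; no alternative beats it.
Others bid (5, 5, 7): truth gives 0; no alternative beats it.
(Checking all 27 profiles: 1 has a profitable deviation, 26 do not.)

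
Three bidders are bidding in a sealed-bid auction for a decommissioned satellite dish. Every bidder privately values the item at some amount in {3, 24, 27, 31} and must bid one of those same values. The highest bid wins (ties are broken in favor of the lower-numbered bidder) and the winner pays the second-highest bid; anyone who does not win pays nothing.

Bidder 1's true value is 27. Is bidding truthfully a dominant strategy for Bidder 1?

Yes

Check each profile of the others' bids and compare truth against every alternative bid.
Others bid (3, 3): truth gives 24, best alternative gives 24.
Others bid (3, 24): truth gives 3, best alternative gives 3.
Others bid (24, 3): truth gives 3, best alternative gives 3.
Others bid (24, 24): truth gives 3, best alternative gives 3.
Others bid (3, 27): truth gives 0, best alternative gives 0.
Others bid (3, 31): truth gives 0, best alternative gives 0.
(Remaining 10 profiles checked similarly; truth is weakly best in each.)
In every case the truthful bid is at least as good as any alternative, so it is a dominant strategy.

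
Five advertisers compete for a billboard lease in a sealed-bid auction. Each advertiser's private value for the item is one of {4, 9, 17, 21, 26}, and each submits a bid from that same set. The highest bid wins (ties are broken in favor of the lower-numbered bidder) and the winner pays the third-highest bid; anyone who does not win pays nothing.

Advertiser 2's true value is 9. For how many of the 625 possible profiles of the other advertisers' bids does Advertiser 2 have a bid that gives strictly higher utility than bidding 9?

Others bid (4, 4, 4, 17): truth gives 0; bid 17 gives 5 > 0. Violating.
Others bid (4, 4, 4, 21): truth gives 0; bid 21 gives 5 > 0. Violating.
Others bid (4, 4, 4, 26): truth gives 0; bid 26 gives 5 > 0. Violating.
Others bid (4, 4, 17, 4): truth gives 0; bid 17 gives 5 > 0. Violating.
Others bid (4, 4, 4, 4): truth gives 5; no alternative beats it.
Others bid (4, 4, 4, 9): truth gives 5; no alternative beats it.
(Checking all 625 profiles: 12 have a profitable deviation, 613 do not.)

12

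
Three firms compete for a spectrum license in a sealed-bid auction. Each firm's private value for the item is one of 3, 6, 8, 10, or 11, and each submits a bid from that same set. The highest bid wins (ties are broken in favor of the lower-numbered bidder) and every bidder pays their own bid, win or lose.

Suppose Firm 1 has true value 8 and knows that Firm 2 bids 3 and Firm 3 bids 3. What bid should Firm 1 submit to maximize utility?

Bid 3: wins, pays 3, utility 8 - 3 = 5.
Bid 6: wins, pays 6, utility 8 - 6 = 2.
Bid 8: wins, pays 8, utility 8 - 8 = 0.
Bid 10: wins, pays 10, utility 8 - 10 = -2.
Bid 11: wins, pays 11, utility 8 - 11 = -3.
The best choice is 3 with utility 5.

3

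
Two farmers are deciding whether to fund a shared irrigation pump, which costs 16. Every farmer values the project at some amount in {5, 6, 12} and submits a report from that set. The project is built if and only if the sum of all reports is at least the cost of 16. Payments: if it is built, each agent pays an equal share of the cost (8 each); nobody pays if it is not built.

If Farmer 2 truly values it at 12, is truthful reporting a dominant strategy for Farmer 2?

Check each profile of the others' reports and compare truth against every alternative report.
Others report (5): truth gives 4, best alternative gives 0.
Others report (6): truth gives 4, best alternative gives 0.
Others report (12): truth gives 4, best alternative gives 4.
In every case the truthful report is at least as good as any alternative, so it is a dominant strategy.

Yes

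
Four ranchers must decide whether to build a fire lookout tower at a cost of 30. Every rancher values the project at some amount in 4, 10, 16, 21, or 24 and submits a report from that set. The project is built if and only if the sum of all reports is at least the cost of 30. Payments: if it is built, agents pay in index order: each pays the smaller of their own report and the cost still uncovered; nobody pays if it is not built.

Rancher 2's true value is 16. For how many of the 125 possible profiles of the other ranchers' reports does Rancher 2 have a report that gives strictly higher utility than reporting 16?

Others report (4, 4, 16): truth gives 0; report 10 gives 6 > 0. Violating.
Others report (4, 4, 21): truth gives 0; report 4 gives 12 > 0. Violating.
Others report (4, 4, 24): truth gives 0; report 4 gives 12 > 0. Violating.
Others report (4, 10, 10): truth gives 0; report 10 gives 6 > 0. Violating.
Others report (4, 4, 4): truth gives 0; no alternative beats it.
Others report (4, 4, 10): truth gives 0; no alternative beats it.
(Checking all 125 profiles: 121 have a profitable deviation, 4 do not.)

121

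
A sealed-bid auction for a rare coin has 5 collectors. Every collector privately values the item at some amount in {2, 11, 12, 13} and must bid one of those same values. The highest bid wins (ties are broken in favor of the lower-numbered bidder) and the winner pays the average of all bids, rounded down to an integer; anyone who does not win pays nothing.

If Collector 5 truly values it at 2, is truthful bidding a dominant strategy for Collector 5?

Check each profile of the others' bids and compare truth against every alternative bid.
Others bid (2, 2, 2, 2): truth gives 0, best alternative gives -1.
Others bid (2, 2, 2, 11): truth gives 0, best alternative gives 0.
Others bid (2, 2, 2, 12): truth gives 0, best alternative gives 0.
Others bid (2, 2, 2, 13): truth gives 0, best alternative gives 0.
Others bid (2, 2, 11, 2): truth gives 0, best alternative gives 0.
Others bid (2, 2, 11, 11): truth gives 0, best alternative gives 0.
(Remaining 250 profiles checked similarly; truth is weakly best in each.)
In every case the truthful bid is at least as good as any alternative, so it is a dominant strategy.

Yes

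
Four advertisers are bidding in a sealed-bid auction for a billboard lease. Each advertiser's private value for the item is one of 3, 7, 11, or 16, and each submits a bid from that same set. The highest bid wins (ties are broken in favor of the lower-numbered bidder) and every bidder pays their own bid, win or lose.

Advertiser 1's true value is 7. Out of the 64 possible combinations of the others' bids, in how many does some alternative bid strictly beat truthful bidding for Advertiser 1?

57

Others bid (3, 3, 3): truth gives 0; bid 3 gives 4 > 0. Violating.
Others bid (3, 3, 11): truth gives -7; bid 3 gives -3 > -7. Violating.
Others bid (3, 3, 16): truth gives -7; bid 3 gives -3 > -7. Violating.
Others bid (3, 7, 11): truth gives -7; bid 3 gives -3 > -7. Violating.
Others bid (3, 3, 7): truth gives 0; no alternative beats it.
Others bid (3, 7, 3): truth gives 0; no alternative beats it.
(Checking all 64 profiles: 57 have a profitable deviation, 7 do not.)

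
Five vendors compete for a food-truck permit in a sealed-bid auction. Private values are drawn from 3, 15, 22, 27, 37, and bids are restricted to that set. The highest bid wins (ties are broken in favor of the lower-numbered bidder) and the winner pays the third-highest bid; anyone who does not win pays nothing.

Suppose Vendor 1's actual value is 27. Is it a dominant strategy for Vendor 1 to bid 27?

Consider the case where Vendor 2 bids 3, Vendor 3 bids 3, Vendor 4 bids 3 and Vendor 5 bids 37.
Truthful bid 27: loses, pays 0, utility 0.
Bid 37 instead: wins, pays 3, utility 27 - 3 = 24.
Since 24 > 0, bidding 37 is strictly better here, so truthful bidding is not dominant.

No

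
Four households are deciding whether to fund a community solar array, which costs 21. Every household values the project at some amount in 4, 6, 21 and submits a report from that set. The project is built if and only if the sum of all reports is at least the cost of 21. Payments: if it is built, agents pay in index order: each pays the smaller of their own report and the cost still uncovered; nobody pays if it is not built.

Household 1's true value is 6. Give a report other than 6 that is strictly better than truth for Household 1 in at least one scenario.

Suppose Household 2 reports 4, Household 3 reports 4 and Household 4 reports 21.
Report 6: project built, pays 6, utility 6 - 6 = 0.
Report 4: project built, pays 4, utility 6 - 4 = 2.
So reporting 4 beats truth here (2 > 0).

4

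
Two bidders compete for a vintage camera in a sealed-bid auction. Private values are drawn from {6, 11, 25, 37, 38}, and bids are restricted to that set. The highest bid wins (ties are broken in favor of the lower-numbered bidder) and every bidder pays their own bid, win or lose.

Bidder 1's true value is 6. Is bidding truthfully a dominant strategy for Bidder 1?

Consider the case where Bidder 2 bids 11.
Truthful bid 6: loses but pays 6, utility -6.
Bid 11 instead: wins, pays 11, utility 6 - 11 = -5.
Since -5 > -6, bidding 11 is strictly better here, so truthful bidding is not dominant.

No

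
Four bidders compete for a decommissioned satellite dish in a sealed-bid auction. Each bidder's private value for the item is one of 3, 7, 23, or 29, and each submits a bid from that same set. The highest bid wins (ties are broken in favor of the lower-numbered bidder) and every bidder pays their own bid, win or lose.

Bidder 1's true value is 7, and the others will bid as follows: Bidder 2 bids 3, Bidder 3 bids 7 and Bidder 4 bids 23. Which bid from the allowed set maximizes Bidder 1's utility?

3

Bid 3: loses but pays 3, utility -3.
Bid 7: loses but pays 7, utility -7.
Bid 23: wins, pays 23, utility 7 - 23 = -16.
Bid 29: wins, pays 29, utility 7 - 29 = -22.
The best choice is 3 with utility -3.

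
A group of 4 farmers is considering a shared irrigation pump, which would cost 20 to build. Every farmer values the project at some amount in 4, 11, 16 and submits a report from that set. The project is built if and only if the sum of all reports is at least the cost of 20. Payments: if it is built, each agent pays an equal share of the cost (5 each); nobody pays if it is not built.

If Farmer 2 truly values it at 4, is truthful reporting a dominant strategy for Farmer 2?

Yes

Check each profile of the others' reports and compare truth against every alternative report.
Others report (4, 4, 4): truth gives 0, best alternative gives -1.
Others report (4, 4, 11): truth gives -1, best alternative gives -1.
Others report (4, 4, 16): truth gives -1, best alternative gives -1.
Others report (4, 11, 4): truth gives -1, best alternative gives -1.
Others report (4, 11, 11): truth gives -1, best alternative gives -1.
Others report (4, 11, 16): truth gives -1, best alternative gives -1.
(Remaining 21 profiles checked similarly; truth is weakly best in each.)
In every case the truthful report is at least as good as any alternative, so it is a dominant strategy.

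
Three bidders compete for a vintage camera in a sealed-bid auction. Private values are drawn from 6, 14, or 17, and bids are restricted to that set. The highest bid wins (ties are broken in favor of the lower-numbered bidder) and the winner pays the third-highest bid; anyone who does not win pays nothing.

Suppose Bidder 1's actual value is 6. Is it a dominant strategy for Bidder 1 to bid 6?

Check each profile of the others' bids and compare truth against every alternative bid.
Others bid (14, 14): truth gives 0, best alternative gives -8.
Others bid (6, 6): truth gives 0, best alternative gives 0.
Others bid (6, 14): truth gives 0, best alternative gives 0.
Others bid (6, 17): truth gives 0, best alternative gives 0.
Others bid (14, 6): truth gives 0, best alternative gives 0.
Others bid (14, 17): truth gives 0, best alternative gives 0.
(Remaining 3 profiles checked similarly; truth is weakly best in each.)
In every case the truthful bid is at least as good as any alternative, so it is a dominant strategy.

Yes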